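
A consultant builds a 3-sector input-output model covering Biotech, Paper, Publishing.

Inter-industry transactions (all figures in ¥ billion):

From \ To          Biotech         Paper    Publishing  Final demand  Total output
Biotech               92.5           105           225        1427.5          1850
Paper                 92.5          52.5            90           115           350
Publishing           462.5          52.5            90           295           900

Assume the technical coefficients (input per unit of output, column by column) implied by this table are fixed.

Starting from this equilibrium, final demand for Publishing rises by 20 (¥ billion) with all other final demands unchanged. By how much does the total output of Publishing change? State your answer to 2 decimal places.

Technical coefficients a_ij = z_ij / X_j:
  a_11 = 92.5/1850 = 0.05, a_21 = 92.5/1850 = 0.05, a_31 = 462.5/1850 = 0.25
  a_12 = 105/350 = 0.30, a_22 = 52.5/350 = 0.15, a_32 = 52.5/350 = 0.15
  a_13 = 225/900 = 0.25, a_23 = 90/900 = 0.10, a_33 = 90/900 = 0.10
I − A =
  [   0.95    -0.30    -0.25]
  [  -0.05     0.85    -0.10]
  [  -0.25    -0.15     0.90]
Cofactors of I−A, C_ij = (−1)^(i+j)·(minor ij) (rows/columns in the sector order above):
  C_11 = (0.85)(0.90) − (-0.10)(-0.15) = 0.7500
  C_12 = −[(-0.05)(0.90) − (-0.10)(-0.25)] = 0.0700
  C_13 = (-0.05)(-0.15) − (0.85)(-0.25) = 0.2200
  C_21 = −[(-0.30)(0.90) − (-0.25)(-0.15)] = 0.3075
  C_22 = (0.95)(0.90) − (-0.25)(-0.25) = 0.7925
  C_23 = −[(0.95)(-0.15) − (-0.30)(-0.25)] = 0.2175
  C_31 = (-0.30)(-0.10) − (-0.25)(0.85) = 0.2425
  C_32 = −[(0.95)(-0.10) − (-0.25)(-0.05)] = 0.1075
  C_33 = (0.95)(0.85) − (-0.30)(-0.05) = 0.7925
det(I−A) = Σ_j (I−A)_1j·C_1j = (0.95)(0.7500) + (-0.30)(0.0700) + (-0.25)(0.2200) = 0.6365
adj(I−A) = Cᵀ =
  [ 0.7500   0.3075   0.2425]
  [ 0.0700   0.7925   0.1075]
  [ 0.2200   0.2175   0.7925]
(I − A)⁻¹ = adj(I−A) / det(I−A) ≈
  [   1.1783     0.4831     0.3810]
  [   0.1100     1.2451     0.1689]
  [   0.3456     0.3417     1.2451]
Δx = (I − A)⁻¹ Δd with Δd having +20 in the Publishing component and 0 elsewhere.
So Δx_3 = L_33 · (+20), where L_33 = adj(I−A)_33 / det(I−A) = 0.7925 / 0.6365.
Δx_3 = 0.7925 × (+20) / 0.6365 = 15.85 / 0.6365 ≈ 24.90.

Δx_3 = 24.90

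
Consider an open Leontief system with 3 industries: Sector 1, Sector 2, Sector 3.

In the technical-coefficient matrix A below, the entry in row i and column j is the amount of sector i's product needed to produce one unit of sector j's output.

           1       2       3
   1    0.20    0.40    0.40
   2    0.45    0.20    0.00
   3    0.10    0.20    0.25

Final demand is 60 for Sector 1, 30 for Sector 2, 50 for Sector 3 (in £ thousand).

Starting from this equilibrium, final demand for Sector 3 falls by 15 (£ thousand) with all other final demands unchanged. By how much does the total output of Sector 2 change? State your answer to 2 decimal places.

I − A =
  [   0.80    -0.40    -0.40]
  [  -0.45     0.80     0.00]
  [  -0.10    -0.20     0.75]
Cofactors of I−A, C_ij = (−1)^(i+j)·(minor ij) (rows/columns in the sector order above):
  C_11 = (0.80)(0.75) − (0.00)(-0.20) = 0.6000
  C_12 = −[(-0.45)(0.75) − (0.00)(-0.10)] = 0.3375
  C_13 = (-0.45)(-0.20) − (0.80)(-0.10) = 0.1700
  C_21 = −[(-0.40)(0.75) − (-0.40)(-0.20)] = 0.3800
  C_22 = (0.80)(0.75) − (-0.40)(-0.10) = 0.5600
  C_23 = −[(0.80)(-0.20) − (-0.40)(-0.10)] = 0.2000
  C_31 = (-0.40)(0.00) − (-0.40)(0.80) = 0.3200
  C_32 = −[(0.80)(0.00) − (-0.40)(-0.45)] = 0.1800
  C_33 = (0.80)(0.80) − (-0.40)(-0.45) = 0.4600
det(I−A) = Σ_j (I−A)_1j·C_1j = (0.80)(0.6000) + (-0.40)(0.3375) + (-0.40)(0.1700) = 0.2770
adj(I−A) = Cᵀ =
  [ 0.6000   0.3800   0.3200]
  [ 0.3375   0.5600   0.1800]
  [ 0.1700   0.2000   0.4600]
(I − A)⁻¹ = adj(I−A) / det(I−A) ≈
  [   2.1661     1.3718     1.1552]
  [   1.2184     2.0217     0.6498]
  [   0.6137     0.7220     1.6606]
Δx = (I − A)⁻¹ Δd with Δd having -15 in the Sector 3 component and 0 elsewhere.
So Δx_2 = L_23 · (-15), where L_23 = adj(I−A)_23 / det(I−A) = 0.1800 / 0.2770.
Δx_2 = 0.1800 × (-15) / 0.2770 = -2.70 / 0.2770 ≈ -9.75.

Δx_2 = -9.75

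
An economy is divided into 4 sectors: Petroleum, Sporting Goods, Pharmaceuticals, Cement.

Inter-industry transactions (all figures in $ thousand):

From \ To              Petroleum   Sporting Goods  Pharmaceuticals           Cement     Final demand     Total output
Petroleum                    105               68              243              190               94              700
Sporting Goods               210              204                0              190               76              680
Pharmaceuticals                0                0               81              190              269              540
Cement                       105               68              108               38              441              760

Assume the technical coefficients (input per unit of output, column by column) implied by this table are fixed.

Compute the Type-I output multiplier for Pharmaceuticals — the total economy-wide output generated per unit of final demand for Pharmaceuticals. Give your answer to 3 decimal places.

Technical coefficients a_ij = z_ij / X_j:
  a_11 = 105/700 = 0.15, a_21 = 210/700 = 0.30, a_31 = 0/700 = 0.00, a_41 = 105/700 = 0.15
  a_12 = 68/680 = 0.10, a_22 = 204/680 = 0.30, a_32 = 0/680 = 0.00, a_42 = 68/680 = 0.10
  a_13 = 243/540 = 0.45, a_23 = 0/540 = 0.00, a_33 = 81/540 = 0.15, a_43 = 108/540 = 0.20
  a_14 = 190/760 = 0.25, a_24 = 190/760 = 0.25, a_34 = 190/760 = 0.25, a_44 = 38/760 = 0.05
I − A =
  [   0.85    -0.10    -0.45    -0.25]
  [  -0.30     0.70     0.00    -0.25]
  [   0.00     0.00     0.85    -0.25]
  [  -0.15    -0.10    -0.20     0.95]
Compute the cofactors C_ij = (−1)^(i+j)·(3×3 minor ij) of I−A; the adjugate is their transpose:
adj(I−A) = Cᵀ =
  [ 0.509000   0.108250   0.328000   0.248750]
  [ 0.259125   0.595125   0.202625   0.278125]
  [ 0.033750   0.025000   0.478000   0.141250]
  [ 0.114750   0.085000   0.173750   0.480250]
det(I−A) = Σ_j (I−A)_1j·C_1j = (0.85)(0.509000) + (-0.10)(0.259125) + (-0.45)(0.033750) + (-0.25)(0.114750) = 0.3628625
(I − A)⁻¹ = adj(I−A) / det(I−A) ≈
  [   1.4027     0.2983     0.9039     0.6855]
  [   0.7141     1.6401     0.5584     0.7665]
  [   0.0930     0.0689     1.3173     0.3893]
  [   0.3162     0.2342     0.4788     1.3235]
The output multiplier for sector j is the column-j sum of the Leontief inverse (I − A)⁻¹ = adj(I−A) / det(I−A).
Column 3 of adj(I−A): (0.328000, 0.202625, 0.478000, 0.173750); det(I−A) = 0.3628625.
m_3 = (0.328000 + 0.202625 + 0.478000 + 0.173750) / 0.3628625 = 1.182375 / 0.3628625 ≈ 3.258.

m_3 = 3.258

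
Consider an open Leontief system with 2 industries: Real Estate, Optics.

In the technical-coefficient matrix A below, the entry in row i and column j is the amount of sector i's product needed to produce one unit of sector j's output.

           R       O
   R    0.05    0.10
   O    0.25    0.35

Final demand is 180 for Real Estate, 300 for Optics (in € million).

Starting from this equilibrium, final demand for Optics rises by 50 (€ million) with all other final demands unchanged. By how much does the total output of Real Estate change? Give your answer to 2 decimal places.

I − A =
  [   0.95    -0.10]
  [  -0.25     0.65]
det(I−A) = (0.95)(0.65) − (-0.10)(-0.25) = 0.5925
adj(I−A) = [[0.65, 0.10], [0.25, 0.95]]
(I − A)⁻¹ = adj(I−A) / det(I−A) ≈
  [   1.0970     0.1688]
  [   0.4219     1.6034]
Δx = (I − A)⁻¹ Δd with Δd having +50 in the Optics component and 0 elsewhere.
So Δx_R = L_RO · (+50), where L_RO = adj(I−A)_RO / det(I−A) = 0.10 / 0.5925.
Δx_R = 0.10 × (+50) / 0.5925 = 5.00 / 0.5925 ≈ 8.44.

Δx_R = 8.44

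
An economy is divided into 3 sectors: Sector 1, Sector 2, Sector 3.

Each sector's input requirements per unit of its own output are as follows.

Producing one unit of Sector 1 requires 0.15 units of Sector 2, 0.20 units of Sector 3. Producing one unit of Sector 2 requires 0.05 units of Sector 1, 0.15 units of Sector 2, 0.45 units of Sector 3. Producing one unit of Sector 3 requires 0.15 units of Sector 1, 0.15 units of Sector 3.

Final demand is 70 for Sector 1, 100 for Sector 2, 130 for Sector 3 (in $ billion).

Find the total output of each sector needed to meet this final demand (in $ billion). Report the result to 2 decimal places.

I − A =
  [   1.00    -0.05    -0.15]
  [  -0.15     0.85     0.00]
  [  -0.20    -0.45     0.85]
Cofactors of I−A, C_ij = (−1)^(i+j)·(minor ij) (rows/columns in the sector order above):
  C_11 = (0.85)(0.85) − (0.00)(-0.45) = 0.7225
  C_12 = −[(-0.15)(0.85) − (0.00)(-0.20)] = 0.1275
  C_13 = (-0.15)(-0.45) − (0.85)(-0.20) = 0.2375
  C_21 = −[(-0.05)(0.85) − (-0.15)(-0.45)] = 0.1100
  C_22 = (1.00)(0.85) − (-0.15)(-0.20) = 0.8200
  C_23 = −[(1.00)(-0.45) − (-0.05)(-0.20)] = 0.4600
  C_31 = (-0.05)(0.00) − (-0.15)(0.85) = 0.1275
  C_32 = −[(1.00)(0.00) − (-0.15)(-0.15)] = 0.0225
  C_33 = (1.00)(0.85) − (-0.05)(-0.15) = 0.8425
det(I−A) = Σ_j (I−A)_1j·C_1j = (1.00)(0.7225) + (-0.05)(0.1275) + (-0.15)(0.2375) = 0.6805
adj(I−A) = Cᵀ =
  [ 0.7225   0.1100   0.1275]
  [ 0.1275   0.8200   0.0225]
  [ 0.2375   0.4600   0.8425]
(I − A)⁻¹ = adj(I−A) / det(I−A) ≈
  [   1.0617     0.1616     0.1874]
  [   0.1874     1.2050     0.0331]
  [   0.3490     0.6760     1.2381]
x = (I − A)⁻¹ d = adj(I−A)·d / det(I−A), with det(I−A) = 0.6805:
  x_1 = (0.7225·70 + 0.1100·100 + 0.1275·130) / 0.6805 = 78.15 / 0.6805 ≈ 114.84
  x_2 = (0.1275·70 + 0.8200·100 + 0.0225·130) / 0.6805 = 93.85 / 0.6805 ≈ 137.91
  x_3 = (0.2375·70 + 0.4600·100 + 0.8425·130) / 0.6805 = 172.15 / 0.6805 ≈ 252.98

x_1 = 114.84, x_2 = 137.91, x_3 = 252.98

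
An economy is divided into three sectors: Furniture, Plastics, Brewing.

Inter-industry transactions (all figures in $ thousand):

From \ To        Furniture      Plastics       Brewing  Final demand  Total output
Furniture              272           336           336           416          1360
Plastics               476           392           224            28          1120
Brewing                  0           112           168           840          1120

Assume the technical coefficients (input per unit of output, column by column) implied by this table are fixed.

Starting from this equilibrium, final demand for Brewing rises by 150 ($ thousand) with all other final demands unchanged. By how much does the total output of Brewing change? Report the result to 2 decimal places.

Δx_3 = 190.80

Technical coefficients a_ij = z_ij / X_j:
  a_11 = 272/1360 = 0.20, a_21 = 476/1360 = 0.35, a_31 = 0/1360 = 0.00
  a_12 = 336/1120 = 0.30, a_22 = 392/1120 = 0.35, a_32 = 112/1120 = 0.10
  a_13 = 336/1120 = 0.30, a_23 = 224/1120 = 0.20, a_33 = 168/1120 = 0.15
I − A =
  [   0.80    -0.30    -0.30]
  [  -0.35     0.65    -0.20]
  [   0.00    -0.10     0.85]
Cofactors of I−A, C_ij = (−1)^(i+j)·(minor ij) (rows/columns in the sector order above):
  C_11 = (0.65)(0.85) − (-0.20)(-0.10) = 0.5325
  C_12 = −[(-0.35)(0.85) − (-0.20)(0.00)] = 0.2975
  C_13 = (-0.35)(-0.10) − (0.65)(0.00) = 0.0350
  C_21 = −[(-0.30)(0.85) − (-0.30)(-0.10)] = 0.2850
  C_22 = (0.80)(0.85) − (-0.30)(0.00) = 0.6800
  C_23 = −[(0.80)(-0.10) − (-0.30)(0.00)] = 0.0800
  C_31 = (-0.30)(-0.20) − (-0.30)(0.65) = 0.2550
  C_32 = −[(0.80)(-0.20) − (-0.30)(-0.35)] = 0.2650
  C_33 = (0.80)(0.65) − (-0.30)(-0.35) = 0.4150
det(I−A) = Σ_j (I−A)_1j·C_1j = (0.80)(0.5325) + (-0.30)(0.2975) + (-0.30)(0.0350) = 0.32625
adj(I−A) = Cᵀ =
  [ 0.5325   0.2850   0.2550]
  [ 0.2975   0.6800   0.2650]
  [ 0.0350   0.0800   0.4150]
(I − A)⁻¹ = adj(I−A) / det(I−A) ≈
  [   1.6322     0.8736     0.7816]
  [   0.9119     2.0843     0.8123]
  [   0.1073     0.2452     1.2720]
Δx = (I − A)⁻¹ Δd with Δd having +150 in the Brewing component and 0 elsewhere.
So Δx_3 = L_33 · (+150), where L_33 = adj(I−A)_33 / det(I−A) = 0.4150 / 0.32625.
Δx_3 = 0.4150 × (+150) / 0.32625 = 62.25 / 0.32625 ≈ 190.80.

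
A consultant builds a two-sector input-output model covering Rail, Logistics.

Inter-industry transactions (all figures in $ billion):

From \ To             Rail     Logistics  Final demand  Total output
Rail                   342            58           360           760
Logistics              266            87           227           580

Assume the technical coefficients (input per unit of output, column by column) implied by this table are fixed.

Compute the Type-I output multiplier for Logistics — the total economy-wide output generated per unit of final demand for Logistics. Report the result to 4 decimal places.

Technical coefficients a_ij = z_ij / X_j:
  a_11 = 342/760 = 0.45, a_21 = 266/760 = 0.35
  a_12 = 58/580 = 0.10, a_22 = 87/580 = 0.15
I − A =
  [   0.55    -0.10]
  [  -0.35     0.85]
det(I−A) = (0.55)(0.85) − (-0.10)(-0.35) = 0.4325
adj(I−A) = [[0.85, 0.10], [0.35, 0.55]]
(I − A)⁻¹ = adj(I−A) / det(I−A) ≈
  [   1.96532     0.23121]
  [   0.80925     1.27168]
The output multiplier for sector j is the column-j sum of the Leontief inverse (I − A)⁻¹ = adj(I−A) / det(I−A).
Column 2 of adj(I−A): (0.10, 0.55); det(I−A) = 0.4325.
m_2 = (0.10 + 0.55) / 0.4325 = 0.65 / 0.4325 ≈ 1.5029.

m_2 = 1.5029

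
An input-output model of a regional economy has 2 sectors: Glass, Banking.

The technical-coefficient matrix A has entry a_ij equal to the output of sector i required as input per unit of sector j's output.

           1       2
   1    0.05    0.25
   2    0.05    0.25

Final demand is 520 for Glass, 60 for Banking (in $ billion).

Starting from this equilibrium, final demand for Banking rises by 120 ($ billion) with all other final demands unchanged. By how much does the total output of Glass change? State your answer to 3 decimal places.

Δx_1 = 42.857

I − A =
  [   0.95    -0.25]
  [  -0.05     0.75]
det(I−A) = (0.95)(0.75) − (-0.25)(-0.05) = 0.7000
adj(I−A) = [[0.75, 0.25], [0.05, 0.95]]
(I − A)⁻¹ = adj(I−A) / det(I−A) ≈
  [   1.0714     0.3571]
  [   0.0714     1.3571]
Δx = (I − A)⁻¹ Δd with Δd having +120 in the Banking component and 0 elsewhere.
So Δx_1 = L_12 · (+120), where L_12 = adj(I−A)_12 / det(I−A) = 0.25 / 0.7000.
Δx_1 = 0.25 × (+120) / 0.7000 = 30.00 / 0.7000 ≈ 42.857.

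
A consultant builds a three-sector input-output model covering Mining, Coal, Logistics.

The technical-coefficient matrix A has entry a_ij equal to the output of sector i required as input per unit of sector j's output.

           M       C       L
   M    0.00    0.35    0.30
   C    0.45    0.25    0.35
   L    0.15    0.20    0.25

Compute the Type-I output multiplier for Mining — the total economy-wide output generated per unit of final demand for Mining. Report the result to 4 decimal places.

I − A =
  [   1.00    -0.35    -0.30]
  [  -0.45     0.75    -0.35]
  [  -0.15    -0.20     0.75]
Cofactors of I−A, C_ij = (−1)^(i+j)·(minor ij) (rows/columns in the sector order above):
  C_11 = (0.75)(0.75) − (-0.35)(-0.20) = 0.4925
  C_12 = −[(-0.45)(0.75) − (-0.35)(-0.15)] = 0.3900
  C_13 = (-0.45)(-0.20) − (0.75)(-0.15) = 0.2025
  C_21 = −[(-0.35)(0.75) − (-0.30)(-0.20)] = 0.3225
  C_22 = (1.00)(0.75) − (-0.30)(-0.15) = 0.7050
  C_23 = −[(1.00)(-0.20) − (-0.35)(-0.15)] = 0.2525
  C_31 = (-0.35)(-0.35) − (-0.30)(0.75) = 0.3475
  C_32 = −[(1.00)(-0.35) − (-0.30)(-0.45)] = 0.4850
  C_33 = (1.00)(0.75) − (-0.35)(-0.45) = 0.5925
det(I−A) = Σ_j (I−A)_1j·C_1j = (1.00)(0.4925) + (-0.35)(0.3900) + (-0.30)(0.2025) = 0.29525
adj(I−A) = Cᵀ =
  [ 0.4925   0.3225   0.3475]
  [ 0.3900   0.7050   0.4850]
  [ 0.2025   0.2525   0.5925]
(I − A)⁻¹ = adj(I−A) / det(I−A) ≈
  [   1.66808     1.09229     1.17697]
  [   1.32091     2.38781     1.64268]
  [   0.68586     0.85521     2.00677]
The output multiplier for sector j is the column-j sum of the Leontief inverse (I − A)⁻¹ = adj(I−A) / det(I−A).
Column M of adj(I−A): (0.4925, 0.3900, 0.2025); det(I−A) = 0.29525.
m_M = (0.4925 + 0.3900 + 0.2025) / 0.29525 = 1.085 / 0.29525 ≈ 3.6749.

m_M = 3.6749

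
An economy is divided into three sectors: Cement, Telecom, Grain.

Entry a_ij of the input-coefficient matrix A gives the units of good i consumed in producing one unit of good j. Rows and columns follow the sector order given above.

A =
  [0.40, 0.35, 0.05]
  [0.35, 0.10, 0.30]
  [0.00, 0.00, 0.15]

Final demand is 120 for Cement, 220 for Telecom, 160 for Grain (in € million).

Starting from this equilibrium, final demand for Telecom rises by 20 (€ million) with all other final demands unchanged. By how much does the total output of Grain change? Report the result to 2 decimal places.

Δx_G = 0.00

I − A =
  [   0.60    -0.35    -0.05]
  [  -0.35     0.90    -0.30]
  [   0.00     0.00     0.85]
Cofactors of I−A, C_ij = (−1)^(i+j)·(minor ij) (rows/columns in the sector order above):
  C_11 = (0.90)(0.85) − (-0.30)(0.00) = 0.7650
  C_12 = −[(-0.35)(0.85) − (-0.30)(0.00)] = 0.2975
  C_13 = (-0.35)(0.00) − (0.90)(0.00) = 0.0000
  C_21 = −[(-0.35)(0.85) − (-0.05)(0.00)] = 0.2975
  C_22 = (0.60)(0.85) − (-0.05)(0.00) = 0.5100
  C_23 = −[(0.60)(0.00) − (-0.35)(0.00)] = 0.0000
  C_31 = (-0.35)(-0.30) − (-0.05)(0.90) = 0.1500
  C_32 = −[(0.60)(-0.30) − (-0.05)(-0.35)] = 0.1975
  C_33 = (0.60)(0.90) − (-0.35)(-0.35) = 0.4175
det(I−A) = Σ_j (I−A)_1j·C_1j = (0.60)(0.7650) + (-0.35)(0.2975) + (-0.05)(0.0000) = 0.354875
adj(I−A) = Cᵀ =
  [ 0.7650   0.2975   0.1500]
  [ 0.2975   0.5100   0.1975]
  [ 0.0000   0.0000   0.4175]
(I − A)⁻¹ = adj(I−A) / det(I−A) ≈
  [   2.1557     0.8383     0.4227]
  [   0.8383     1.4371     0.5565]
  [   0.0000     0.0000     1.1765]
Δx = (I − A)⁻¹ Δd with Δd having +20 in the Telecom component and 0 elsewhere.
So Δx_G = L_GT · (+20), where L_GT = adj(I−A)_GT / det(I−A) = 0.0000 / 0.354875.
Δx_G = 0.0000 × (+20) / 0.354875 = 0.00 / 0.354875 = 0.00.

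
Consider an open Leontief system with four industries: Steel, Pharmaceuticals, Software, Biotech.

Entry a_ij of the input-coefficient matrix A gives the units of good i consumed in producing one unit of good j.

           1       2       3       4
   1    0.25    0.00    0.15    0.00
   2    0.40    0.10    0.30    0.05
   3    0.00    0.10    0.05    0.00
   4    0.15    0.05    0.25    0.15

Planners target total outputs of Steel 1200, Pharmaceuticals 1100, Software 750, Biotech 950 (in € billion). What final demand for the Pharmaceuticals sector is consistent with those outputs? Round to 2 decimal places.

I − A =
  [   0.75     0.00    -0.15     0.00]
  [  -0.40     0.90    -0.30    -0.05]
  [   0.00    -0.10     0.95     0.00]
  [  -0.15    -0.05    -0.25     0.85]
d = (I − A) x:
  d_1 = (+0.75)·1200 + (+0.00)·1100 + (-0.15)·750 + (+0.00)·950 = 787.50
  d_2 = (-0.40)·1200 + (+0.90)·1100 + (-0.30)·750 + (-0.05)·950 = 237.50
  d_3 = (+0.00)·1200 + (-0.10)·1100 + (+0.95)·750 + (+0.00)·950 = 602.50
  d_4 = (-0.15)·1200 + (-0.05)·1100 + (-0.25)·750 + (+0.85)·950 = 385.00

d_2 = 237.50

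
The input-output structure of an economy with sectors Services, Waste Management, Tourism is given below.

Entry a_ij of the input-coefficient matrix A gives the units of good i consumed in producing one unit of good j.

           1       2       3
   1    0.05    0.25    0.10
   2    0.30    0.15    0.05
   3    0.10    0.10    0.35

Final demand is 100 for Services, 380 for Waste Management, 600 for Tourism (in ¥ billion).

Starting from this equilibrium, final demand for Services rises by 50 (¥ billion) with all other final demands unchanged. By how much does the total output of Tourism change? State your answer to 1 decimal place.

I − A =
  [   0.95    -0.25    -0.10]
  [  -0.30     0.85    -0.05]
  [  -0.10    -0.10     0.65]
Cofactors of I−A, C_ij = (−1)^(i+j)·(minor ij) (rows/columns in the sector order above):
  C_11 = (0.85)(0.65) − (-0.05)(-0.10) = 0.5475
  C_12 = −[(-0.30)(0.65) − (-0.05)(-0.10)] = 0.2000
  C_13 = (-0.30)(-0.10) − (0.85)(-0.10) = 0.1150
  C_21 = −[(-0.25)(0.65) − (-0.10)(-0.10)] = 0.1725
  C_22 = (0.95)(0.65) − (-0.10)(-0.10) = 0.6075
  C_23 = −[(0.95)(-0.10) − (-0.25)(-0.10)] = 0.1200
  C_31 = (-0.25)(-0.05) − (-0.10)(0.85) = 0.0975
  C_32 = −[(0.95)(-0.05) − (-0.10)(-0.30)] = 0.0775
  C_33 = (0.95)(0.85) − (-0.25)(-0.30) = 0.7325
det(I−A) = Σ_j (I−A)_1j·C_1j = (0.95)(0.5475) + (-0.25)(0.2000) + (-0.10)(0.1150) = 0.458625
adj(I−A) = Cᵀ =
  [ 0.5475   0.1725   0.0975]
  [ 0.2000   0.6075   0.0775]
  [ 0.1150   0.1200   0.7325]
(I − A)⁻¹ = adj(I−A) / det(I−A) ≈
  [   1.1938     0.3761     0.2126]
  [   0.4361     1.3246     0.1690]
  [   0.2507     0.2617     1.5972]
Δx = (I − A)⁻¹ Δd with Δd having +50 in the Services component and 0 elsewhere.
So Δx_3 = L_31 · (+50), where L_31 = adj(I−A)_31 / det(I−A) = 0.1150 / 0.458625.
Δx_3 = 0.1150 × (+50) / 0.458625 = 5.75 / 0.458625 ≈ 12.5.

Δx_3 = 12.5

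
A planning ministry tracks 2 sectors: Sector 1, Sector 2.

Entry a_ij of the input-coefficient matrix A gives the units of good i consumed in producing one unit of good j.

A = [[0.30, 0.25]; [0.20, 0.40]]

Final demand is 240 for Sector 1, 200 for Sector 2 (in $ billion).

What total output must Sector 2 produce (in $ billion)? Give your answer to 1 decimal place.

I − A =
  [   0.70    -0.25]
  [  -0.20     0.60]
det(I−A) = (0.70)(0.60) − (-0.25)(-0.20) = 0.3700
adj(I−A) = [[0.60, 0.25], [0.20, 0.70]]
(I − A)⁻¹ = adj(I−A) / det(I−A) ≈
  [   1.6216     0.6757]
  [   0.5405     1.8919]
x = (I − A)⁻¹ d = adj(I−A)·d / det(I−A), with det(I−A) = 0.3700:
  x_1 = (0.60·240 + 0.25·200) / 0.3700 = 194.00 / 0.3700 ≈ 524.3
  x_2 = (0.20·240 + 0.70·200) / 0.3700 = 188.00 / 0.3700 ≈ 508.1

x_2 = 508.1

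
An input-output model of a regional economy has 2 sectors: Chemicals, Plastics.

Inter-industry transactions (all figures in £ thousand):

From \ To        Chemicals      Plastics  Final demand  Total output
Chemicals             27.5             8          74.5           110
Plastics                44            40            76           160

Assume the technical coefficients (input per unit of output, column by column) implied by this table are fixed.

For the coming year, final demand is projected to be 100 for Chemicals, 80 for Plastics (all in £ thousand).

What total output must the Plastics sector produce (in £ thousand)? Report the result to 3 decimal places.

Technical coefficients a_ij = z_ij / X_j:
  a_11 = 27.5/110 = 0.25, a_21 = 44/110 = 0.40
  a_12 = 8/160 = 0.05, a_22 = 40/160 = 0.25
I − A =
  [   0.75    -0.05]
  [  -0.40     0.75]
det(I−A) = (0.75)(0.75) − (-0.05)(-0.40) = 0.5425
adj(I−A) = [[0.75, 0.05], [0.40, 0.75]]
(I − A)⁻¹ = adj(I−A) / det(I−A) ≈
  [   1.3825     0.0922]
  [   0.7373     1.3825]
x = (I − A)⁻¹ d = adj(I−A)·d / det(I−A), with det(I−A) = 0.5425:
  x_1 = (0.75·100 + 0.05·80) / 0.5425 = 79.00 / 0.5425 ≈ 145.622
  x_2 = (0.40·100 + 0.75·80) / 0.5425 = 100.00 / 0.5425 ≈ 184.332

x_2 = 184.332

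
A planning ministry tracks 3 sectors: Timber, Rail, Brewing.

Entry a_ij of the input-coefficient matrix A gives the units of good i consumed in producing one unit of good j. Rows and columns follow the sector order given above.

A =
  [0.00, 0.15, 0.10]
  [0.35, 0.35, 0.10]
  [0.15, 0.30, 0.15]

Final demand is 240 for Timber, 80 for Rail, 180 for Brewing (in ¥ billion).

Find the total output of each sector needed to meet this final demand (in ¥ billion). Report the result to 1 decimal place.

x_1 = 334.7, x_2 = 364.8, x_3 = 399.6

I − A =
  [   1.00    -0.15    -0.10]
  [  -0.35     0.65    -0.10]
  [  -0.15    -0.30     0.85]
Cofactors of I−A, C_ij = (−1)^(i+j)·(minor ij) (rows/columns in the sector order above):
  C_11 = (0.65)(0.85) − (-0.10)(-0.30) = 0.5225
  C_12 = −[(-0.35)(0.85) − (-0.10)(-0.15)] = 0.3125
  C_13 = (-0.35)(-0.30) − (0.65)(-0.15) = 0.2025
  C_21 = −[(-0.15)(0.85) − (-0.10)(-0.30)] = 0.1575
  C_22 = (1.00)(0.85) − (-0.10)(-0.15) = 0.8350
  C_23 = −[(1.00)(-0.30) − (-0.15)(-0.15)] = 0.3225
  C_31 = (-0.15)(-0.10) − (-0.10)(0.65) = 0.0800
  C_32 = −[(1.00)(-0.10) − (-0.10)(-0.35)] = 0.1350
  C_33 = (1.00)(0.65) − (-0.15)(-0.35) = 0.5975
det(I−A) = Σ_j (I−A)_1j·C_1j = (1.00)(0.5225) + (-0.15)(0.3125) + (-0.10)(0.2025) = 0.455375
adj(I−A) = Cᵀ =
  [ 0.5225   0.1575   0.0800]
  [ 0.3125   0.8350   0.1350]
  [ 0.2025   0.3225   0.5975]
(I − A)⁻¹ = adj(I−A) / det(I−A) ≈
  [   1.1474     0.3459     0.1757]
  [   0.6862     1.8337     0.2965]
  [   0.4447     0.7082     1.3121]
x = (I − A)⁻¹ d = adj(I−A)·d / det(I−A), with det(I−A) = 0.455375:
  x_1 = (0.5225·240 + 0.1575·80 + 0.0800·180) / 0.455375 = 152.40 / 0.455375 ≈ 334.7
  x_2 = (0.3125·240 + 0.8350·80 + 0.1350·180) / 0.455375 = 166.10 / 0.455375 ≈ 364.8
  x_3 = (0.2025·240 + 0.3225·80 + 0.5975·180) / 0.455375 = 181.95 / 0.455375 ≈ 399.6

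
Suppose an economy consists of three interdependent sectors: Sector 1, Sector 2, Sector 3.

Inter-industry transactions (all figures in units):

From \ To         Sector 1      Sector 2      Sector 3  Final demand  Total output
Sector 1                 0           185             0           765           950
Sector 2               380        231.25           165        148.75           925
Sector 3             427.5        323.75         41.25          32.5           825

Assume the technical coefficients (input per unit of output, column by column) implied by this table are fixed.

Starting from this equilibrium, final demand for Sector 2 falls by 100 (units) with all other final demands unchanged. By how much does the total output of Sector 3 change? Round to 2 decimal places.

Δx_3 = -80.22

Technical coefficients a_ij = z_ij / X_j:
  a_11 = 0/950 = 0.00, a_21 = 380/950 = 0.40, a_31 = 427.5/950 = 0.45
  a_12 = 185/925 = 0.20, a_22 = 231.25/925 = 0.25, a_32 = 323.75/925 = 0.35
  a_13 = 0/825 = 0.00, a_23 = 165/825 = 0.20, a_33 = 41.25/825 = 0.05
I − A =
  [   1.00    -0.20     0.00]
  [  -0.40     0.75    -0.20]
  [  -0.45    -0.35     0.95]
Cofactors of I−A, C_ij = (−1)^(i+j)·(minor ij) (rows/columns in the sector order above):
  C_11 = (0.75)(0.95) − (-0.20)(-0.35) = 0.6425
  C_12 = −[(-0.40)(0.95) − (-0.20)(-0.45)] = 0.4700
  C_13 = (-0.40)(-0.35) − (0.75)(-0.45) = 0.4775
  C_21 = −[(-0.20)(0.95) − (0.00)(-0.35)] = 0.1900
  C_22 = (1.00)(0.95) − (0.00)(-0.45) = 0.9500
  C_23 = −[(1.00)(-0.35) − (-0.20)(-0.45)] = 0.4400
  C_31 = (-0.20)(-0.20) − (0.00)(0.75) = 0.0400
  C_32 = −[(1.00)(-0.20) − (0.00)(-0.40)] = 0.2000
  C_33 = (1.00)(0.75) − (-0.20)(-0.40) = 0.6700
det(I−A) = Σ_j (I−A)_1j·C_1j = (1.00)(0.6425) + (-0.20)(0.4700) + (0.00)(0.4775) = 0.5485
adj(I−A) = Cᵀ =
  [ 0.6425   0.1900   0.0400]
  [ 0.4700   0.9500   0.2000]
  [ 0.4775   0.4400   0.6700]
(I − A)⁻¹ = adj(I−A) / det(I−A) ≈
  [   1.1714     0.3464     0.0729]
  [   0.8569     1.7320     0.3646]
  [   0.8706     0.8022     1.2215]
Δx = (I − A)⁻¹ Δd with Δd having -100 in the Sector 2 component and 0 elsewhere.
So Δx_3 = L_32 · (-100), where L_32 = adj(I−A)_32 / det(I−A) = 0.4400 / 0.5485.
Δx_3 = 0.4400 × (-100) / 0.5485 = -44.00 / 0.5485 ≈ -80.22.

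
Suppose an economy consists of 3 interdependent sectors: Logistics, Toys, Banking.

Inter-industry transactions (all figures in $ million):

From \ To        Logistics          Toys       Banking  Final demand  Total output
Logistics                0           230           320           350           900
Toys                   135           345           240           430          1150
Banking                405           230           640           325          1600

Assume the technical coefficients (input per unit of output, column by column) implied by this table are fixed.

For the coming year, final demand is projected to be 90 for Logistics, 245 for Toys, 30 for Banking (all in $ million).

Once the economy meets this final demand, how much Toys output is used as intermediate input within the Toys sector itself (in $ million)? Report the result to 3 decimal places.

z_TT = 149.767

Technical coefficients a_ij = z_ij / X_j:
  a_LL = 0/900 = 0.00, a_TL = 135/900 = 0.15, a_BL = 405/900 = 0.45
  a_LT = 230/1150 = 0.20, a_TT = 345/1150 = 0.30, a_BT = 230/1150 = 0.20
  a_LB = 320/1600 = 0.20, a_TB = 240/1600 = 0.15, a_BB = 640/1600 = 0.40
I − A =
  [   1.00    -0.20    -0.20]
  [  -0.15     0.70    -0.15]
  [  -0.45    -0.20     0.60]
Cofactors of I−A, C_ij = (−1)^(i+j)·(minor ij) (rows/columns in the sector order above):
  C_11 = (0.70)(0.60) − (-0.15)(-0.20) = 0.3900
  C_12 = −[(-0.15)(0.60) − (-0.15)(-0.45)] = 0.1575
  C_13 = (-0.15)(-0.20) − (0.70)(-0.45) = 0.3450
  C_21 = −[(-0.20)(0.60) − (-0.20)(-0.20)] = 0.1600
  C_22 = (1.00)(0.60) − (-0.20)(-0.45) = 0.5100
  C_23 = −[(1.00)(-0.20) − (-0.20)(-0.45)] = 0.2900
  C_31 = (-0.20)(-0.15) − (-0.20)(0.70) = 0.1700
  C_32 = −[(1.00)(-0.15) − (-0.20)(-0.15)] = 0.1800
  C_33 = (1.00)(0.70) − (-0.20)(-0.15) = 0.6700
det(I−A) = Σ_j (I−A)_1j·C_1j = (1.00)(0.3900) + (-0.20)(0.1575) + (-0.20)(0.3450) = 0.2895
adj(I−A) = Cᵀ =
  [ 0.3900   0.1600   0.1700]
  [ 0.1575   0.5100   0.1800]
  [ 0.3450   0.2900   0.6700]
(I − A)⁻¹ = adj(I−A) / det(I−A) ≈
  [   1.3472     0.5527     0.5872]
  [   0.5440     1.7617     0.6218]
  [   1.1917     1.0017     2.3143]
First solve x = (I − A)⁻¹ d = adj(I−A)·d / det(I−A); in particular x_T = (0.1575·90 + 0.5100·245 + 0.1800·30) / 0.2895 = 144.525 / 0.2895 ≈ 499.22280.
Intermediate flow from T to T: z_TT = a_TT · x_T = 0.30 × 144.525 / 0.2895 = 43.3575 / 0.2895 ≈ 149.767.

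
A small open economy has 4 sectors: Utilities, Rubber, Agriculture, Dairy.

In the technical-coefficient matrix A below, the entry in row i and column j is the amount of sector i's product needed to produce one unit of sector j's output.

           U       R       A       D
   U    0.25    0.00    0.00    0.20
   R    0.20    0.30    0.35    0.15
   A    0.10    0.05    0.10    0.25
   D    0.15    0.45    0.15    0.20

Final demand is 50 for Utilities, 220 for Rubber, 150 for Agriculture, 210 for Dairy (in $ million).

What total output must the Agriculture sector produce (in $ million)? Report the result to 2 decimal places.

I − A =
  [   0.75     0.00     0.00    -0.20]
  [  -0.20     0.70    -0.35    -0.15]
  [  -0.10    -0.05     0.90    -0.25]
  [  -0.15    -0.45    -0.15     0.80]
Compute the cofactors C_ij = (−1)^(i+j)·(3×3 minor ij) of I−A; the adjugate is their transpose:
adj(I−A) = Cᵀ =
  [ 0.362500   0.082500   0.052500   0.122500]
  [ 0.200125   0.481875   0.222375   0.209875]
  [ 0.107125   0.121875   0.330375   0.152875]
  [ 0.200625   0.309375   0.196875   0.459375]
det(I−A) = Σ_j (I−A)_1j·C_1j = (0.75)(0.362500) + (0.00)(0.200125) + (0.00)(0.107125) + (-0.20)(0.200625) = 0.23175
(I − A)⁻¹ = adj(I−A) / det(I−A) ≈
  [   1.5642     0.3560     0.2265     0.5286]
  [   0.8635     2.0793     0.9595     0.9056]
  [   0.4622     0.5259     1.4256     0.6597]
  [   0.8657     1.3350     0.8495     1.9822]
x = (I − A)⁻¹ d = adj(I−A)·d / det(I−A), with det(I−A) = 0.23175:
  x_U = (0.362500·50 + 0.082500·220 + 0.052500·150 + 0.122500·210) / 0.23175 = 69.875 / 0.23175 ≈ 301.51
  x_R = (0.200125·50 + 0.481875·220 + 0.222375·150 + 0.209875·210) / 0.23175 = 193.44875 / 0.23175 ≈ 834.73
  x_A = (0.107125·50 + 0.121875·220 + 0.330375·150 + 0.152875·210) / 0.23175 = 113.82875 / 0.23175 ≈ 491.17
  x_D = (0.200625·50 + 0.309375·220 + 0.196875·150 + 0.459375·210) / 0.23175 = 204.09375 / 0.23175 ≈ 880.66

x_A = 491.17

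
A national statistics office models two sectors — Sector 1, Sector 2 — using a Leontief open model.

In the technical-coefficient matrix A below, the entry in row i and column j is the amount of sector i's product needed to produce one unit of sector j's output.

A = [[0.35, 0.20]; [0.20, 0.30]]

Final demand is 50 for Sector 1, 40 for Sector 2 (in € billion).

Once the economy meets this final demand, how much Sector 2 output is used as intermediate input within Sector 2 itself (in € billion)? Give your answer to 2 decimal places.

z_22 = 26.02

I − A =
  [   0.65    -0.20]
  [  -0.20     0.70]
det(I−A) = (0.65)(0.70) − (-0.20)(-0.20) = 0.4150
adj(I−A) = [[0.70, 0.20], [0.20, 0.65]]
(I − A)⁻¹ = adj(I−A) / det(I−A) ≈
  [   1.6867     0.4819]
  [   0.4819     1.5663]
First solve x = (I − A)⁻¹ d = adj(I−A)·d / det(I−A); in particular x_2 = (0.20·50 + 0.65·40) / 0.4150 = 36.00 / 0.4150 ≈ 86.7470.
Intermediate flow from 2 to 2: z_22 = a_22 · x_2 = 0.30 × 36.00 / 0.4150 = 10.80 / 0.4150 ≈ 26.02.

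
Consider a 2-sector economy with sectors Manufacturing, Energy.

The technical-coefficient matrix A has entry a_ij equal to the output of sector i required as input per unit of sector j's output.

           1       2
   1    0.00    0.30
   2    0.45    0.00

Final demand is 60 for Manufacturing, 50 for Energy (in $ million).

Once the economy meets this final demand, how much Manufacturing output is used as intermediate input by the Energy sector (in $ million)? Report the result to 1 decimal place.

z_12 = 26.7

I − A =
  [   1.00    -0.30]
  [  -0.45     1.00]
det(I−A) = (1.00)(1.00) − (-0.30)(-0.45) = 0.8650
adj(I−A) = [[1.00, 0.30], [0.45, 1.00]]
(I − A)⁻¹ = adj(I−A) / det(I−A) ≈
  [   1.1561     0.3468]
  [   0.5202     1.1561]
First solve x = (I − A)⁻¹ d = adj(I−A)·d / det(I−A); in particular x_2 = (0.45·60 + 1.00·50) / 0.8650 = 77.00 / 0.8650 ≈ 89.017.
Intermediate flow from 1 to 2: z_12 = a_12 · x_2 = 0.30 × 77.00 / 0.8650 = 23.10 / 0.8650 ≈ 26.7.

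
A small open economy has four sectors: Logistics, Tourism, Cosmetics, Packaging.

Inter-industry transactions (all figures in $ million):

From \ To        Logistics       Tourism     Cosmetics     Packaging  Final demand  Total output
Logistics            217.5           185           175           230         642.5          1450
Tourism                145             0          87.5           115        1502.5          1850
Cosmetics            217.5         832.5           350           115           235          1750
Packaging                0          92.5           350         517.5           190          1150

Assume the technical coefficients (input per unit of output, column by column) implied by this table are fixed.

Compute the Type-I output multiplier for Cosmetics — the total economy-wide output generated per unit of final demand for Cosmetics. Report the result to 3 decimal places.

Technical coefficients a_ij = z_ij / X_j:
  a_LL = 217.5/1450 = 0.15, a_TL = 145/1450 = 0.10, a_CL = 217.5/1450 = 0.15, a_PL = 0/1450 = 0.00
  a_LT = 185/1850 = 0.10, a_TT = 0/1850 = 0.00, a_CT = 832.5/1850 = 0.45, a_PT = 92.5/1850 = 0.05
  a_LC = 175/1750 = 0.10, a_TC = 87.5/1750 = 0.05, a_CC = 350/1750 = 0.20, a_PC = 350/1750 = 0.20
  a_LP = 230/1150 = 0.20, a_TP = 115/1150 = 0.10, a_CP = 115/1150 = 0.10, a_PP = 517.5/1150 = 0.45
I − A =
  [   0.85    -0.10    -0.10    -0.20]
  [  -0.10     1.00    -0.05    -0.10]
  [  -0.15    -0.45     0.80    -0.10]
  [   0.00    -0.05    -0.20     0.55]
Compute the cofactors C_ij = (−1)^(i+j)·(3×3 minor ij) of I−A; the adjugate is their transpose:
adj(I−A) = Cᵀ =
  [ 0.394375   0.093250   0.099750   0.178500]
  [ 0.049125   0.342750   0.049875   0.089250]
  [ 0.107000   0.224375   0.456750   0.162750]
  [ 0.043375   0.112750   0.170625   0.632625]
det(I−A) = Σ_j (I−A)_1j·C_1j = (0.85)(0.394375) + (-0.10)(0.049125) + (-0.10)(0.107000) + (-0.20)(0.043375) = 0.31093125
(I − A)⁻¹ = adj(I−A) / det(I−A) ≈
  [   1.2684     0.2999     0.3208     0.5741]
  [   0.1580     1.1023     0.1604     0.2870]
  [   0.3441     0.7216     1.4690     0.5234]
  [   0.1395     0.3626     0.5488     2.0346]
The output multiplier for sector j is the column-j sum of the Leontief inverse (I − A)⁻¹ = adj(I−A) / det(I−A).
Column C of adj(I−A): (0.099750, 0.049875, 0.456750, 0.170625); det(I−A) = 0.31093125.
m_C = (0.099750 + 0.049875 + 0.456750 + 0.170625) / 0.31093125 = 0.777 / 0.31093125 ≈ 2.499.

m_C = 2.499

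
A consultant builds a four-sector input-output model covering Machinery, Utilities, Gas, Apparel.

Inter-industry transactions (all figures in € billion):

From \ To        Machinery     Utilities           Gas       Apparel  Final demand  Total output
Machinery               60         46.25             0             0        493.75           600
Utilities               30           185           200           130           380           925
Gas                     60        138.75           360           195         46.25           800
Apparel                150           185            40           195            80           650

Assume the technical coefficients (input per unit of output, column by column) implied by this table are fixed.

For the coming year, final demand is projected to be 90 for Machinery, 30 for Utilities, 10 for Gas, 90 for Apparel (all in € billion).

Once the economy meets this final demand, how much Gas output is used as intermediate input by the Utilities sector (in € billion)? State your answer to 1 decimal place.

Technical coefficients a_ij = z_ij / X_j:
  a_11 = 60/600 = 0.10, a_21 = 30/600 = 0.05, a_31 = 60/600 = 0.10, a_41 = 150/600 = 0.25
  a_12 = 46.25/925 = 0.05, a_22 = 185/925 = 0.20, a_32 = 138.75/925 = 0.15, a_42 = 185/925 = 0.20
  a_13 = 0/800 = 0.00, a_23 = 200/800 = 0.25, a_33 = 360/800 = 0.45, a_43 = 40/800 = 0.05
  a_14 = 0/650 = 0.00, a_24 = 130/650 = 0.20, a_34 = 195/650 = 0.30, a_44 = 195/650 = 0.30
I − A =
  [   0.90    -0.05     0.00     0.00]
  [  -0.05     0.80    -0.25    -0.20]
  [  -0.10    -0.15     0.55    -0.30]
  [  -0.25    -0.20    -0.05     0.70]
Compute the cofactors C_ij = (−1)^(i+j)·(3×3 minor ij) of I−A; the adjugate is their transpose:
adj(I−A) = Cᵀ =
  [ 0.231250   0.018500   0.009250   0.009250]
  [ 0.083250   0.333000   0.166500   0.166500]
  [ 0.127750   0.155750   0.463750   0.243250]
  [ 0.115500   0.112875   0.084000   0.359625]
det(I−A) = Σ_j (I−A)_1j·C_1j = (0.90)(0.231250) + (-0.05)(0.083250) + (0.00)(0.127750) + (0.00)(0.115500) = 0.2039625
(I − A)⁻¹ = adj(I−A) / det(I−A) ≈
  [   1.1338     0.0907     0.0454     0.0454]
  [   0.4082     1.6327     0.8163     0.8163]
  [   0.6263     0.7636     2.2737     1.1926]
  [   0.5663     0.5534     0.4118     1.7632]
First solve x = (I − A)⁻¹ d = adj(I−A)·d / det(I−A); in particular x_2 = (0.083250·90 + 0.333000·30 + 0.166500·10 + 0.166500·90) / 0.2039625 = 34.1325 / 0.2039625 ≈ 167.347.
Intermediate flow from 3 to 2: z_32 = a_32 · x_2 = 0.15 × 34.1325 / 0.2039625 = 5.119875 / 0.2039625 ≈ 25.1.

z_32 = 25.1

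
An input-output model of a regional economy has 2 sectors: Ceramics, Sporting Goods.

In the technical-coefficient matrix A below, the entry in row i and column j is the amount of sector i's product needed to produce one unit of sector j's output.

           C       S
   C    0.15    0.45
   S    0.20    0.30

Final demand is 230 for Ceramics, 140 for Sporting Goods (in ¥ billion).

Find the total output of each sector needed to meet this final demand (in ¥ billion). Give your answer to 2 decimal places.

x_C = 443.56, x_S = 326.73

I − A =
  [   0.85    -0.45]
  [  -0.20     0.70]
det(I−A) = (0.85)(0.70) − (-0.45)(-0.20) = 0.5050
adj(I−A) = [[0.70, 0.45], [0.20, 0.85]]
(I − A)⁻¹ = adj(I−A) / det(I−A) ≈
  [   1.3861     0.8911]
  [   0.3960     1.6832]
x = (I − A)⁻¹ d = adj(I−A)·d / det(I−A), with det(I−A) = 0.5050:
  x_C = (0.70·230 + 0.45·140) / 0.5050 = 224.00 / 0.5050 ≈ 443.56
  x_S = (0.20·230 + 0.85·140) / 0.5050 = 165.00 / 0.5050 ≈ 326.73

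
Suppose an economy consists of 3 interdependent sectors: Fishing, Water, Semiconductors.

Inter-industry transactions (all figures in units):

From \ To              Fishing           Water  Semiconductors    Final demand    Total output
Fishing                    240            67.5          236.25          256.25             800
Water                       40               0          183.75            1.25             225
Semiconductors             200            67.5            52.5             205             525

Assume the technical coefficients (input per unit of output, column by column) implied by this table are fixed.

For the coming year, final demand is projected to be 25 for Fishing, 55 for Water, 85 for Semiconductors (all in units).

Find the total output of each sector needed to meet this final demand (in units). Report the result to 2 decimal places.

Technical coefficients a_ij = z_ij / X_j:
  a_FF = 240/800 = 0.30, a_WF = 40/800 = 0.05, a_SF = 200/800 = 0.25
  a_FW = 67.5/225 = 0.30, a_WW = 0/225 = 0.00, a_SW = 67.5/225 = 0.30
  a_FS = 236.25/525 = 0.45, a_WS = 183.75/525 = 0.35, a_SS = 52.5/525 = 0.10
I − A =
  [   0.70    -0.30    -0.45]
  [  -0.05     1.00    -0.35]
  [  -0.25    -0.30     0.90]
Cofactors of I−A, C_ij = (−1)^(i+j)·(minor ij) (rows/columns in the sector order above):
  C_11 = (1.00)(0.90) − (-0.35)(-0.30) = 0.7950
  C_12 = −[(-0.05)(0.90) − (-0.35)(-0.25)] = 0.1325
  C_13 = (-0.05)(-0.30) − (1.00)(-0.25) = 0.2650
  C_21 = −[(-0.30)(0.90) − (-0.45)(-0.30)] = 0.4050
  C_22 = (0.70)(0.90) − (-0.45)(-0.25) = 0.5175
  C_23 = −[(0.70)(-0.30) − (-0.30)(-0.25)] = 0.2850
  C_31 = (-0.30)(-0.35) − (-0.45)(1.00) = 0.5550
  C_32 = −[(0.70)(-0.35) − (-0.45)(-0.05)] = 0.2675
  C_33 = (0.70)(1.00) − (-0.30)(-0.05) = 0.6850
det(I−A) = Σ_j (I−A)_1j·C_1j = (0.70)(0.7950) + (-0.30)(0.1325) + (-0.45)(0.2650) = 0.3975
adj(I−A) = Cᵀ =
  [ 0.7950   0.4050   0.5550]
  [ 0.1325   0.5175   0.2675]
  [ 0.2650   0.2850   0.6850]
(I − A)⁻¹ = adj(I−A) / det(I−A) ≈
  [   2.0000     1.0189     1.3962]
  [   0.3333     1.3019     0.6730]
  [   0.6667     0.7170     1.7233]
x = (I − A)⁻¹ d = adj(I−A)·d / det(I−A), with det(I−A) = 0.3975:
  x_F = (0.7950·25 + 0.4050·55 + 0.5550·85) / 0.3975 = 89.325 / 0.3975 ≈ 224.72
  x_W = (0.1325·25 + 0.5175·55 + 0.2675·85) / 0.3975 = 54.5125 / 0.3975 ≈ 137.14
  x_S = (0.2650·25 + 0.2850·55 + 0.6850·85) / 0.3975 = 80.525 / 0.3975 ≈ 202.58

x_F = 224.72, x_W = 137.14, x_S = 202.58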